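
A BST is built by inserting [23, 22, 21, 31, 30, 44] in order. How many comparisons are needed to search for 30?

Search path for 30: 23 -> 31 -> 30
Found: True
Comparisons: 3


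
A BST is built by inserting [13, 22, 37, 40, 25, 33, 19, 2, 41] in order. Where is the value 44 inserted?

Starting tree (level order): [13, 2, 22, None, None, 19, 37, None, None, 25, 40, None, 33, None, 41]
Insertion path: 13 -> 22 -> 37 -> 40 -> 41
Result: insert 44 as right child of 41
Final tree (level order): [13, 2, 22, None, None, 19, 37, None, None, 25, 40, None, 33, None, 41, None, None, None, 44]


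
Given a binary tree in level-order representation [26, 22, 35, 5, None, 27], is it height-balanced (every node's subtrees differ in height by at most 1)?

Tree (level-order array): [26, 22, 35, 5, None, 27]
Definition: a tree is height-balanced if, at every node, |h(left) - h(right)| <= 1 (empty subtree has height -1).
Bottom-up per-node check:
  node 5: h_left=-1, h_right=-1, diff=0 [OK], height=0
  node 22: h_left=0, h_right=-1, diff=1 [OK], height=1
  node 27: h_left=-1, h_right=-1, diff=0 [OK], height=0
  node 35: h_left=0, h_right=-1, diff=1 [OK], height=1
  node 26: h_left=1, h_right=1, diff=0 [OK], height=2
All nodes satisfy the balance condition.
Result: Balanced


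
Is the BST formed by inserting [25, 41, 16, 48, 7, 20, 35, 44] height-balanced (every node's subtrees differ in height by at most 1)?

Tree (level-order array): [25, 16, 41, 7, 20, 35, 48, None, None, None, None, None, None, 44]
Definition: a tree is height-balanced if, at every node, |h(left) - h(right)| <= 1 (empty subtree has height -1).
Bottom-up per-node check:
  node 7: h_left=-1, h_right=-1, diff=0 [OK], height=0
  node 20: h_left=-1, h_right=-1, diff=0 [OK], height=0
  node 16: h_left=0, h_right=0, diff=0 [OK], height=1
  node 35: h_left=-1, h_right=-1, diff=0 [OK], height=0
  node 44: h_left=-1, h_right=-1, diff=0 [OK], height=0
  node 48: h_left=0, h_right=-1, diff=1 [OK], height=1
  node 41: h_left=0, h_right=1, diff=1 [OK], height=2
  node 25: h_left=1, h_right=2, diff=1 [OK], height=3
All nodes satisfy the balance condition.
Result: Balanced


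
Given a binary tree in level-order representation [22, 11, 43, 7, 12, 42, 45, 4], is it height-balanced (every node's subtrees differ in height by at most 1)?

Tree (level-order array): [22, 11, 43, 7, 12, 42, 45, 4]
Definition: a tree is height-balanced if, at every node, |h(left) - h(right)| <= 1 (empty subtree has height -1).
Bottom-up per-node check:
  node 4: h_left=-1, h_right=-1, diff=0 [OK], height=0
  node 7: h_left=0, h_right=-1, diff=1 [OK], height=1
  node 12: h_left=-1, h_right=-1, diff=0 [OK], height=0
  node 11: h_left=1, h_right=0, diff=1 [OK], height=2
  node 42: h_left=-1, h_right=-1, diff=0 [OK], height=0
  node 45: h_left=-1, h_right=-1, diff=0 [OK], height=0
  node 43: h_left=0, h_right=0, diff=0 [OK], height=1
  node 22: h_left=2, h_right=1, diff=1 [OK], height=3
All nodes satisfy the balance condition.
Result: Balanced


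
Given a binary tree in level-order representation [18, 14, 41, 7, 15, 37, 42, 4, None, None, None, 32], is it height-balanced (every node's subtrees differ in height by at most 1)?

Tree (level-order array): [18, 14, 41, 7, 15, 37, 42, 4, None, None, None, 32]
Definition: a tree is height-balanced if, at every node, |h(left) - h(right)| <= 1 (empty subtree has height -1).
Bottom-up per-node check:
  node 4: h_left=-1, h_right=-1, diff=0 [OK], height=0
  node 7: h_left=0, h_right=-1, diff=1 [OK], height=1
  node 15: h_left=-1, h_right=-1, diff=0 [OK], height=0
  node 14: h_left=1, h_right=0, diff=1 [OK], height=2
  node 32: h_left=-1, h_right=-1, diff=0 [OK], height=0
  node 37: h_left=0, h_right=-1, diff=1 [OK], height=1
  node 42: h_left=-1, h_right=-1, diff=0 [OK], height=0
  node 41: h_left=1, h_right=0, diff=1 [OK], height=2
  node 18: h_left=2, h_right=2, diff=0 [OK], height=3
All nodes satisfy the balance condition.
Result: Balanced


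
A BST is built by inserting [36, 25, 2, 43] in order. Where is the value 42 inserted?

Starting tree (level order): [36, 25, 43, 2]
Insertion path: 36 -> 43
Result: insert 42 as left child of 43
Final tree (level order): [36, 25, 43, 2, None, 42]


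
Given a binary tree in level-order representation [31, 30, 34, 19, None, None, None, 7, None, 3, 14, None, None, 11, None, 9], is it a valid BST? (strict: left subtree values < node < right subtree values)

Level-order array: [31, 30, 34, 19, None, None, None, 7, None, 3, 14, None, None, 11, None, 9]
Validate using subtree bounds (lo, hi): at each node, require lo < value < hi,
then recurse left with hi=value and right with lo=value.
Preorder trace (stopping at first violation):
  at node 31 with bounds (-inf, +inf): OK
  at node 30 with bounds (-inf, 31): OK
  at node 19 with bounds (-inf, 30): OK
  at node 7 with bounds (-inf, 19): OK
  at node 3 with bounds (-inf, 7): OK
  at node 14 with bounds (7, 19): OK
  at node 11 with bounds (7, 14): OK
  at node 9 with bounds (7, 11): OK
  at node 34 with bounds (31, +inf): OK
No violation found at any node.
Result: Valid BST


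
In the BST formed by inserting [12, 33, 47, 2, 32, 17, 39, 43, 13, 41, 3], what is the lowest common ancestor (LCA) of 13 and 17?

Tree insertion order: [12, 33, 47, 2, 32, 17, 39, 43, 13, 41, 3]
Tree (level-order array): [12, 2, 33, None, 3, 32, 47, None, None, 17, None, 39, None, 13, None, None, 43, None, None, 41]
In a BST, the LCA of p=13, q=17 is the first node v on the
root-to-leaf path with p <= v <= q (go left if both < v, right if both > v).
Walk from root:
  at 12: both 13 and 17 > 12, go right
  at 33: both 13 and 17 < 33, go left
  at 32: both 13 and 17 < 32, go left
  at 17: 13 <= 17 <= 17, this is the LCA
LCA = 17


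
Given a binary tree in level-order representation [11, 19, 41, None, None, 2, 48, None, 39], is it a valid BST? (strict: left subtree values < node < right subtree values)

Level-order array: [11, 19, 41, None, None, 2, 48, None, 39]
Validate using subtree bounds (lo, hi): at each node, require lo < value < hi,
then recurse left with hi=value and right with lo=value.
Preorder trace (stopping at first violation):
  at node 11 with bounds (-inf, +inf): OK
  at node 19 with bounds (-inf, 11): VIOLATION
Node 19 violates its bound: not (-inf < 19 < 11).
Result: Not a valid BST


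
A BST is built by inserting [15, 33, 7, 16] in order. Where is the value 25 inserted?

Starting tree (level order): [15, 7, 33, None, None, 16]
Insertion path: 15 -> 33 -> 16
Result: insert 25 as right child of 16
Final tree (level order): [15, 7, 33, None, None, 16, None, None, 25]


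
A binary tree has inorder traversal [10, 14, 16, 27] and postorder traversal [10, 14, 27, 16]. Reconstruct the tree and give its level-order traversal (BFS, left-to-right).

Inorder:   [10, 14, 16, 27]
Postorder: [10, 14, 27, 16]
Algorithm: postorder visits root last, so walk postorder right-to-left;
each value is the root of the current inorder slice — split it at that
value, recurse on the right subtree first, then the left.
Recursive splits:
  root=16; inorder splits into left=[10, 14], right=[27]
  root=27; inorder splits into left=[], right=[]
  root=14; inorder splits into left=[10], right=[]
  root=10; inorder splits into left=[], right=[]
Reconstructed level-order: [16, 14, 27, 10]


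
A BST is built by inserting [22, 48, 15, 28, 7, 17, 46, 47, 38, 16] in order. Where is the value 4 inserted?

Starting tree (level order): [22, 15, 48, 7, 17, 28, None, None, None, 16, None, None, 46, None, None, 38, 47]
Insertion path: 22 -> 15 -> 7
Result: insert 4 as left child of 7
Final tree (level order): [22, 15, 48, 7, 17, 28, None, 4, None, 16, None, None, 46, None, None, None, None, 38, 47]


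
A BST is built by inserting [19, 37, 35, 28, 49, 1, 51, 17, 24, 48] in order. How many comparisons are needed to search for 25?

Search path for 25: 19 -> 37 -> 35 -> 28 -> 24
Found: False
Comparisons: 5


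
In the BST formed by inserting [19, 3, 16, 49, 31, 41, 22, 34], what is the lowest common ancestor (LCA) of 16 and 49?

Tree insertion order: [19, 3, 16, 49, 31, 41, 22, 34]
Tree (level-order array): [19, 3, 49, None, 16, 31, None, None, None, 22, 41, None, None, 34]
In a BST, the LCA of p=16, q=49 is the first node v on the
root-to-leaf path with p <= v <= q (go left if both < v, right if both > v).
Walk from root:
  at 19: 16 <= 19 <= 49, this is the LCA
LCA = 19


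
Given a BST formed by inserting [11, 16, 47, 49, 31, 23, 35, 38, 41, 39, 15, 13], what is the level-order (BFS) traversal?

Tree insertion order: [11, 16, 47, 49, 31, 23, 35, 38, 41, 39, 15, 13]
Tree (level-order array): [11, None, 16, 15, 47, 13, None, 31, 49, None, None, 23, 35, None, None, None, None, None, 38, None, 41, 39]
BFS from the root, enqueuing left then right child of each popped node:
  queue [11] -> pop 11, enqueue [16], visited so far: [11]
  queue [16] -> pop 16, enqueue [15, 47], visited so far: [11, 16]
  queue [15, 47] -> pop 15, enqueue [13], visited so far: [11, 16, 15]
  queue [47, 13] -> pop 47, enqueue [31, 49], visited so far: [11, 16, 15, 47]
  queue [13, 31, 49] -> pop 13, enqueue [none], visited so far: [11, 16, 15, 47, 13]
  queue [31, 49] -> pop 31, enqueue [23, 35], visited so far: [11, 16, 15, 47, 13, 31]
  queue [49, 23, 35] -> pop 49, enqueue [none], visited so far: [11, 16, 15, 47, 13, 31, 49]
  queue [23, 35] -> pop 23, enqueue [none], visited so far: [11, 16, 15, 47, 13, 31, 49, 23]
  queue [35] -> pop 35, enqueue [38], visited so far: [11, 16, 15, 47, 13, 31, 49, 23, 35]
  queue [38] -> pop 38, enqueue [41], visited so far: [11, 16, 15, 47, 13, 31, 49, 23, 35, 38]
  queue [41] -> pop 41, enqueue [39], visited so far: [11, 16, 15, 47, 13, 31, 49, 23, 35, 38, 41]
  queue [39] -> pop 39, enqueue [none], visited so far: [11, 16, 15, 47, 13, 31, 49, 23, 35, 38, 41, 39]
Result: [11, 16, 15, 47, 13, 31, 49, 23, 35, 38, 41, 39]


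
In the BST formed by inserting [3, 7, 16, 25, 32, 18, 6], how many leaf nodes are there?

Tree built from: [3, 7, 16, 25, 32, 18, 6]
Tree (level-order array): [3, None, 7, 6, 16, None, None, None, 25, 18, 32]
Rule: A leaf has 0 children.
Per-node child counts:
  node 3: 1 child(ren)
  node 7: 2 child(ren)
  node 6: 0 child(ren)
  node 16: 1 child(ren)
  node 25: 2 child(ren)
  node 18: 0 child(ren)
  node 32: 0 child(ren)
Matching nodes: [6, 18, 32]
Count of leaf nodes: 3


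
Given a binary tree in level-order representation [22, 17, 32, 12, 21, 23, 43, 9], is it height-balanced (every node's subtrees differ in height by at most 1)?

Tree (level-order array): [22, 17, 32, 12, 21, 23, 43, 9]
Definition: a tree is height-balanced if, at every node, |h(left) - h(right)| <= 1 (empty subtree has height -1).
Bottom-up per-node check:
  node 9: h_left=-1, h_right=-1, diff=0 [OK], height=0
  node 12: h_left=0, h_right=-1, diff=1 [OK], height=1
  node 21: h_left=-1, h_right=-1, diff=0 [OK], height=0
  node 17: h_left=1, h_right=0, diff=1 [OK], height=2
  node 23: h_left=-1, h_right=-1, diff=0 [OK], height=0
  node 43: h_left=-1, h_right=-1, diff=0 [OK], height=0
  node 32: h_left=0, h_right=0, diff=0 [OK], height=1
  node 22: h_left=2, h_right=1, diff=1 [OK], height=3
All nodes satisfy the balance condition.
Result: Balanced


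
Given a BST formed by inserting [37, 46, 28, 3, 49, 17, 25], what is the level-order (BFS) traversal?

Tree insertion order: [37, 46, 28, 3, 49, 17, 25]
Tree (level-order array): [37, 28, 46, 3, None, None, 49, None, 17, None, None, None, 25]
BFS from the root, enqueuing left then right child of each popped node:
  queue [37] -> pop 37, enqueue [28, 46], visited so far: [37]
  queue [28, 46] -> pop 28, enqueue [3], visited so far: [37, 28]
  queue [46, 3] -> pop 46, enqueue [49], visited so far: [37, 28, 46]
  queue [3, 49] -> pop 3, enqueue [17], visited so far: [37, 28, 46, 3]
  queue [49, 17] -> pop 49, enqueue [none], visited so far: [37, 28, 46, 3, 49]
  queue [17] -> pop 17, enqueue [25], visited so far: [37, 28, 46, 3, 49, 17]
  queue [25] -> pop 25, enqueue [none], visited so far: [37, 28, 46, 3, 49, 17, 25]
Result: [37, 28, 46, 3, 49, 17, 25]


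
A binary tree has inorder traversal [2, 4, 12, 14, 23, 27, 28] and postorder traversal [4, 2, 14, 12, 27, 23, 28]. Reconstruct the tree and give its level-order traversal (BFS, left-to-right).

Inorder:   [2, 4, 12, 14, 23, 27, 28]
Postorder: [4, 2, 14, 12, 27, 23, 28]
Algorithm: postorder visits root last, so walk postorder right-to-left;
each value is the root of the current inorder slice — split it at that
value, recurse on the right subtree first, then the left.
Recursive splits:
  root=28; inorder splits into left=[2, 4, 12, 14, 23, 27], right=[]
  root=23; inorder splits into left=[2, 4, 12, 14], right=[27]
  root=27; inorder splits into left=[], right=[]
  root=12; inorder splits into left=[2, 4], right=[14]
  root=14; inorder splits into left=[], right=[]
  root=2; inorder splits into left=[], right=[4]
  root=4; inorder splits into left=[], right=[]
Reconstructed level-order: [28, 23, 12, 27, 2, 14, 4]


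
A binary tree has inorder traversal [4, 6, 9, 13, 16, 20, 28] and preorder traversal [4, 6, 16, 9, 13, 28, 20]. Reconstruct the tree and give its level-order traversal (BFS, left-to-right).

Inorder:  [4, 6, 9, 13, 16, 20, 28]
Preorder: [4, 6, 16, 9, 13, 28, 20]
Algorithm: preorder visits root first, so consume preorder in order;
for each root, split the current inorder slice at that value into
left-subtree inorder and right-subtree inorder, then recurse.
Recursive splits:
  root=4; inorder splits into left=[], right=[6, 9, 13, 16, 20, 28]
  root=6; inorder splits into left=[], right=[9, 13, 16, 20, 28]
  root=16; inorder splits into left=[9, 13], right=[20, 28]
  root=9; inorder splits into left=[], right=[13]
  root=13; inorder splits into left=[], right=[]
  root=28; inorder splits into left=[20], right=[]
  root=20; inorder splits into left=[], right=[]
Reconstructed level-order: [4, 6, 16, 9, 28, 13, 20]


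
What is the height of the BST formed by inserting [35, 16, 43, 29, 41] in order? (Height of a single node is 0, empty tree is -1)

Insertion order: [35, 16, 43, 29, 41]
Tree (level-order array): [35, 16, 43, None, 29, 41]
Compute height bottom-up (empty subtree = -1):
  height(29) = 1 + max(-1, -1) = 0
  height(16) = 1 + max(-1, 0) = 1
  height(41) = 1 + max(-1, -1) = 0
  height(43) = 1 + max(0, -1) = 1
  height(35) = 1 + max(1, 1) = 2
Height = 2


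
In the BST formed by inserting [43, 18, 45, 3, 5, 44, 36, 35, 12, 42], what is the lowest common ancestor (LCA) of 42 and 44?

Tree insertion order: [43, 18, 45, 3, 5, 44, 36, 35, 12, 42]
Tree (level-order array): [43, 18, 45, 3, 36, 44, None, None, 5, 35, 42, None, None, None, 12]
In a BST, the LCA of p=42, q=44 is the first node v on the
root-to-leaf path with p <= v <= q (go left if both < v, right if both > v).
Walk from root:
  at 43: 42 <= 43 <= 44, this is the LCA
LCA = 43


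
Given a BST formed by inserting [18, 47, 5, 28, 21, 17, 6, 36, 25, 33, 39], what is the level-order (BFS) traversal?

Tree insertion order: [18, 47, 5, 28, 21, 17, 6, 36, 25, 33, 39]
Tree (level-order array): [18, 5, 47, None, 17, 28, None, 6, None, 21, 36, None, None, None, 25, 33, 39]
BFS from the root, enqueuing left then right child of each popped node:
  queue [18] -> pop 18, enqueue [5, 47], visited so far: [18]
  queue [5, 47] -> pop 5, enqueue [17], visited so far: [18, 5]
  queue [47, 17] -> pop 47, enqueue [28], visited so far: [18, 5, 47]
  queue [17, 28] -> pop 17, enqueue [6], visited so far: [18, 5, 47, 17]
  queue [28, 6] -> pop 28, enqueue [21, 36], visited so far: [18, 5, 47, 17, 28]
  queue [6, 21, 36] -> pop 6, enqueue [none], visited so far: [18, 5, 47, 17, 28, 6]
  queue [21, 36] -> pop 21, enqueue [25], visited so far: [18, 5, 47, 17, 28, 6, 21]
  queue [36, 25] -> pop 36, enqueue [33, 39], visited so far: [18, 5, 47, 17, 28, 6, 21, 36]
  queue [25, 33, 39] -> pop 25, enqueue [none], visited so far: [18, 5, 47, 17, 28, 6, 21, 36, 25]
  queue [33, 39] -> pop 33, enqueue [none], visited so far: [18, 5, 47, 17, 28, 6, 21, 36, 25, 33]
  queue [39] -> pop 39, enqueue [none], visited so far: [18, 5, 47, 17, 28, 6, 21, 36, 25, 33, 39]
Result: [18, 5, 47, 17, 28, 6, 21, 36, 25, 33, 39]


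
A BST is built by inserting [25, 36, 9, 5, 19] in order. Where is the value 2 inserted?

Starting tree (level order): [25, 9, 36, 5, 19]
Insertion path: 25 -> 9 -> 5
Result: insert 2 as left child of 5
Final tree (level order): [25, 9, 36, 5, 19, None, None, 2]


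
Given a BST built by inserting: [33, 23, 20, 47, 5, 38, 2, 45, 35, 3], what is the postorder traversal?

Tree insertion order: [33, 23, 20, 47, 5, 38, 2, 45, 35, 3]
Tree (level-order array): [33, 23, 47, 20, None, 38, None, 5, None, 35, 45, 2, None, None, None, None, None, None, 3]
Postorder traversal: [3, 2, 5, 20, 23, 35, 45, 38, 47, 33]


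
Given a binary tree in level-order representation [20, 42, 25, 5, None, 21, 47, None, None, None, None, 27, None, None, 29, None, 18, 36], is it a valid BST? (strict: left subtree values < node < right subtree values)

Level-order array: [20, 42, 25, 5, None, 21, 47, None, None, None, None, 27, None, None, 29, None, 18, 36]
Validate using subtree bounds (lo, hi): at each node, require lo < value < hi,
then recurse left with hi=value and right with lo=value.
Preorder trace (stopping at first violation):
  at node 20 with bounds (-inf, +inf): OK
  at node 42 with bounds (-inf, 20): VIOLATION
Node 42 violates its bound: not (-inf < 42 < 20).
Result: Not a valid BST


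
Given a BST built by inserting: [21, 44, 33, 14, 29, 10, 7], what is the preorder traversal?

Tree insertion order: [21, 44, 33, 14, 29, 10, 7]
Tree (level-order array): [21, 14, 44, 10, None, 33, None, 7, None, 29]
Preorder traversal: [21, 14, 10, 7, 44, 33, 29]


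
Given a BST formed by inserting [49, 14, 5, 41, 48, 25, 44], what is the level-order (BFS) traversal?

Tree insertion order: [49, 14, 5, 41, 48, 25, 44]
Tree (level-order array): [49, 14, None, 5, 41, None, None, 25, 48, None, None, 44]
BFS from the root, enqueuing left then right child of each popped node:
  queue [49] -> pop 49, enqueue [14], visited so far: [49]
  queue [14] -> pop 14, enqueue [5, 41], visited so far: [49, 14]
  queue [5, 41] -> pop 5, enqueue [none], visited so far: [49, 14, 5]
  queue [41] -> pop 41, enqueue [25, 48], visited so far: [49, 14, 5, 41]
  queue [25, 48] -> pop 25, enqueue [none], visited so far: [49, 14, 5, 41, 25]
  queue [48] -> pop 48, enqueue [44], visited so far: [49, 14, 5, 41, 25, 48]
  queue [44] -> pop 44, enqueue [none], visited so far: [49, 14, 5, 41, 25, 48, 44]
Result: [49, 14, 5, 41, 25, 48, 44]


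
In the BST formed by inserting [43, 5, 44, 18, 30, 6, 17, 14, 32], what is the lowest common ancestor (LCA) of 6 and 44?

Tree insertion order: [43, 5, 44, 18, 30, 6, 17, 14, 32]
Tree (level-order array): [43, 5, 44, None, 18, None, None, 6, 30, None, 17, None, 32, 14]
In a BST, the LCA of p=6, q=44 is the first node v on the
root-to-leaf path with p <= v <= q (go left if both < v, right if both > v).
Walk from root:
  at 43: 6 <= 43 <= 44, this is the LCA
LCA = 43


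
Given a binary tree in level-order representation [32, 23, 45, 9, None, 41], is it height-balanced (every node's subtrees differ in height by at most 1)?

Tree (level-order array): [32, 23, 45, 9, None, 41]
Definition: a tree is height-balanced if, at every node, |h(left) - h(right)| <= 1 (empty subtree has height -1).
Bottom-up per-node check:
  node 9: h_left=-1, h_right=-1, diff=0 [OK], height=0
  node 23: h_left=0, h_right=-1, diff=1 [OK], height=1
  node 41: h_left=-1, h_right=-1, diff=0 [OK], height=0
  node 45: h_left=0, h_right=-1, diff=1 [OK], height=1
  node 32: h_left=1, h_right=1, diff=0 [OK], height=2
All nodes satisfy the balance condition.
Result: Balanced


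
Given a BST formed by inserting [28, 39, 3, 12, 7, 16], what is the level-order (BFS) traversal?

Tree insertion order: [28, 39, 3, 12, 7, 16]
Tree (level-order array): [28, 3, 39, None, 12, None, None, 7, 16]
BFS from the root, enqueuing left then right child of each popped node:
  queue [28] -> pop 28, enqueue [3, 39], visited so far: [28]
  queue [3, 39] -> pop 3, enqueue [12], visited so far: [28, 3]
  queue [39, 12] -> pop 39, enqueue [none], visited so far: [28, 3, 39]
  queue [12] -> pop 12, enqueue [7, 16], visited so far: [28, 3, 39, 12]
  queue [7, 16] -> pop 7, enqueue [none], visited so far: [28, 3, 39, 12, 7]
  queue [16] -> pop 16, enqueue [none], visited so far: [28, 3, 39, 12, 7, 16]
Result: [28, 3, 39, 12, 7, 16]


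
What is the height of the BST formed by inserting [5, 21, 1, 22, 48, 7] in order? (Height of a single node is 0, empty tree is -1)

Insertion order: [5, 21, 1, 22, 48, 7]
Tree (level-order array): [5, 1, 21, None, None, 7, 22, None, None, None, 48]
Compute height bottom-up (empty subtree = -1):
  height(1) = 1 + max(-1, -1) = 0
  height(7) = 1 + max(-1, -1) = 0
  height(48) = 1 + max(-1, -1) = 0
  height(22) = 1 + max(-1, 0) = 1
  height(21) = 1 + max(0, 1) = 2
  height(5) = 1 + max(0, 2) = 3
Height = 3


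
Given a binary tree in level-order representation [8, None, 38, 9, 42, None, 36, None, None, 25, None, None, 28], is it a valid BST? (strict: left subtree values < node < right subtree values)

Level-order array: [8, None, 38, 9, 42, None, 36, None, None, 25, None, None, 28]
Validate using subtree bounds (lo, hi): at each node, require lo < value < hi,
then recurse left with hi=value and right with lo=value.
Preorder trace (stopping at first violation):
  at node 8 with bounds (-inf, +inf): OK
  at node 38 with bounds (8, +inf): OK
  at node 9 with bounds (8, 38): OK
  at node 36 with bounds (9, 38): OK
  at node 25 with bounds (9, 36): OK
  at node 28 with bounds (25, 36): OK
  at node 42 with bounds (38, +inf): OK
No violation found at any node.
Result: Valid BST


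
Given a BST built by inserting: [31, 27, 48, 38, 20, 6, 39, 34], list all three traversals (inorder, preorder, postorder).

Tree insertion order: [31, 27, 48, 38, 20, 6, 39, 34]
Tree (level-order array): [31, 27, 48, 20, None, 38, None, 6, None, 34, 39]
Inorder (L, root, R): [6, 20, 27, 31, 34, 38, 39, 48]
Preorder (root, L, R): [31, 27, 20, 6, 48, 38, 34, 39]
Postorder (L, R, root): [6, 20, 27, 34, 39, 38, 48, 31]


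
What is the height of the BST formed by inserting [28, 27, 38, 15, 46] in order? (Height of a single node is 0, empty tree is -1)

Insertion order: [28, 27, 38, 15, 46]
Tree (level-order array): [28, 27, 38, 15, None, None, 46]
Compute height bottom-up (empty subtree = -1):
  height(15) = 1 + max(-1, -1) = 0
  height(27) = 1 + max(0, -1) = 1
  height(46) = 1 + max(-1, -1) = 0
  height(38) = 1 + max(-1, 0) = 1
  height(28) = 1 + max(1, 1) = 2
Height = 2


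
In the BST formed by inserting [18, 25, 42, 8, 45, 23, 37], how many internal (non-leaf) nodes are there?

Tree built from: [18, 25, 42, 8, 45, 23, 37]
Tree (level-order array): [18, 8, 25, None, None, 23, 42, None, None, 37, 45]
Rule: An internal node has at least one child.
Per-node child counts:
  node 18: 2 child(ren)
  node 8: 0 child(ren)
  node 25: 2 child(ren)
  node 23: 0 child(ren)
  node 42: 2 child(ren)
  node 37: 0 child(ren)
  node 45: 0 child(ren)
Matching nodes: [18, 25, 42]
Count of internal (non-leaf) nodes: 3


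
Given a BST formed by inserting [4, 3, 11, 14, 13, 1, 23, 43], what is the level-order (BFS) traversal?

Tree insertion order: [4, 3, 11, 14, 13, 1, 23, 43]
Tree (level-order array): [4, 3, 11, 1, None, None, 14, None, None, 13, 23, None, None, None, 43]
BFS from the root, enqueuing left then right child of each popped node:
  queue [4] -> pop 4, enqueue [3, 11], visited so far: [4]
  queue [3, 11] -> pop 3, enqueue [1], visited so far: [4, 3]
  queue [11, 1] -> pop 11, enqueue [14], visited so far: [4, 3, 11]
  queue [1, 14] -> pop 1, enqueue [none], visited so far: [4, 3, 11, 1]
  queue [14] -> pop 14, enqueue [13, 23], visited so far: [4, 3, 11, 1, 14]
  queue [13, 23] -> pop 13, enqueue [none], visited so far: [4, 3, 11, 1, 14, 13]
  queue [23] -> pop 23, enqueue [43], visited so far: [4, 3, 11, 1, 14, 13, 23]
  queue [43] -> pop 43, enqueue [none], visited so far: [4, 3, 11, 1, 14, 13, 23, 43]
Result: [4, 3, 11, 1, 14, 13, 23, 43]


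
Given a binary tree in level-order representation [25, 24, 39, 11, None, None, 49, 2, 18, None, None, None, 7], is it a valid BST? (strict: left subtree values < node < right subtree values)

Level-order array: [25, 24, 39, 11, None, None, 49, 2, 18, None, None, None, 7]
Validate using subtree bounds (lo, hi): at each node, require lo < value < hi,
then recurse left with hi=value and right with lo=value.
Preorder trace (stopping at first violation):
  at node 25 with bounds (-inf, +inf): OK
  at node 24 with bounds (-inf, 25): OK
  at node 11 with bounds (-inf, 24): OK
  at node 2 with bounds (-inf, 11): OK
  at node 7 with bounds (2, 11): OK
  at node 18 with bounds (11, 24): OK
  at node 39 with bounds (25, +inf): OK
  at node 49 with bounds (39, +inf): OK
No violation found at any node.
Result: Valid BST


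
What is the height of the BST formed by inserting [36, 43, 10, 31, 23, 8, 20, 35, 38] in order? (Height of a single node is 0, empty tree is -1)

Insertion order: [36, 43, 10, 31, 23, 8, 20, 35, 38]
Tree (level-order array): [36, 10, 43, 8, 31, 38, None, None, None, 23, 35, None, None, 20]
Compute height bottom-up (empty subtree = -1):
  height(8) = 1 + max(-1, -1) = 0
  height(20) = 1 + max(-1, -1) = 0
  height(23) = 1 + max(0, -1) = 1
  height(35) = 1 + max(-1, -1) = 0
  height(31) = 1 + max(1, 0) = 2
  height(10) = 1 + max(0, 2) = 3
  height(38) = 1 + max(-1, -1) = 0
  height(43) = 1 + max(0, -1) = 1
  height(36) = 1 + max(3, 1) = 4
Height = 4


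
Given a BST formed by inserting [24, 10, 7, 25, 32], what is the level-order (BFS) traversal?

Tree insertion order: [24, 10, 7, 25, 32]
Tree (level-order array): [24, 10, 25, 7, None, None, 32]
BFS from the root, enqueuing left then right child of each popped node:
  queue [24] -> pop 24, enqueue [10, 25], visited so far: [24]
  queue [10, 25] -> pop 10, enqueue [7], visited so far: [24, 10]
  queue [25, 7] -> pop 25, enqueue [32], visited so far: [24, 10, 25]
  queue [7, 32] -> pop 7, enqueue [none], visited so far: [24, 10, 25, 7]
  queue [32] -> pop 32, enqueue [none], visited so far: [24, 10, 25, 7, 32]
Result: [24, 10, 25, 7, 32]


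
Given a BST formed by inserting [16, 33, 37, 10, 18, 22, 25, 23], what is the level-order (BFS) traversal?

Tree insertion order: [16, 33, 37, 10, 18, 22, 25, 23]
Tree (level-order array): [16, 10, 33, None, None, 18, 37, None, 22, None, None, None, 25, 23]
BFS from the root, enqueuing left then right child of each popped node:
  queue [16] -> pop 16, enqueue [10, 33], visited so far: [16]
  queue [10, 33] -> pop 10, enqueue [none], visited so far: [16, 10]
  queue [33] -> pop 33, enqueue [18, 37], visited so far: [16, 10, 33]
  queue [18, 37] -> pop 18, enqueue [22], visited so far: [16, 10, 33, 18]
  queue [37, 22] -> pop 37, enqueue [none], visited so far: [16, 10, 33, 18, 37]
  queue [22] -> pop 22, enqueue [25], visited so far: [16, 10, 33, 18, 37, 22]
  queue [25] -> pop 25, enqueue [23], visited so far: [16, 10, 33, 18, 37, 22, 25]
  queue [23] -> pop 23, enqueue [none], visited so far: [16, 10, 33, 18, 37, 22, 25, 23]
Result: [16, 10, 33, 18, 37, 22, 25, 23]


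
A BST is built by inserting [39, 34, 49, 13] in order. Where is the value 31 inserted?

Starting tree (level order): [39, 34, 49, 13]
Insertion path: 39 -> 34 -> 13
Result: insert 31 as right child of 13
Final tree (level order): [39, 34, 49, 13, None, None, None, None, 31]


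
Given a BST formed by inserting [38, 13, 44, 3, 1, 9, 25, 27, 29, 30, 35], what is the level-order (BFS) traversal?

Tree insertion order: [38, 13, 44, 3, 1, 9, 25, 27, 29, 30, 35]
Tree (level-order array): [38, 13, 44, 3, 25, None, None, 1, 9, None, 27, None, None, None, None, None, 29, None, 30, None, 35]
BFS from the root, enqueuing left then right child of each popped node:
  queue [38] -> pop 38, enqueue [13, 44], visited so far: [38]
  queue [13, 44] -> pop 13, enqueue [3, 25], visited so far: [38, 13]
  queue [44, 3, 25] -> pop 44, enqueue [none], visited so far: [38, 13, 44]
  queue [3, 25] -> pop 3, enqueue [1, 9], visited so far: [38, 13, 44, 3]
  queue [25, 1, 9] -> pop 25, enqueue [27], visited so far: [38, 13, 44, 3, 25]
  queue [1, 9, 27] -> pop 1, enqueue [none], visited so far: [38, 13, 44, 3, 25, 1]
  queue [9, 27] -> pop 9, enqueue [none], visited so far: [38, 13, 44, 3, 25, 1, 9]
  queue [27] -> pop 27, enqueue [29], visited so far: [38, 13, 44, 3, 25, 1, 9, 27]
  queue [29] -> pop 29, enqueue [30], visited so far: [38, 13, 44, 3, 25, 1, 9, 27, 29]
  queue [30] -> pop 30, enqueue [35], visited so far: [38, 13, 44, 3, 25, 1, 9, 27, 29, 30]
  queue [35] -> pop 35, enqueue [none], visited so far: [38, 13, 44, 3, 25, 1, 9, 27, 29, 30, 35]
Result: [38, 13, 44, 3, 25, 1, 9, 27, 29, 30, 35]


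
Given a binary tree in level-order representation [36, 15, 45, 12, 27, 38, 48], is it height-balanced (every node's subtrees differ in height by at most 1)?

Tree (level-order array): [36, 15, 45, 12, 27, 38, 48]
Definition: a tree is height-balanced if, at every node, |h(left) - h(right)| <= 1 (empty subtree has height -1).
Bottom-up per-node check:
  node 12: h_left=-1, h_right=-1, diff=0 [OK], height=0
  node 27: h_left=-1, h_right=-1, diff=0 [OK], height=0
  node 15: h_left=0, h_right=0, diff=0 [OK], height=1
  node 38: h_left=-1, h_right=-1, diff=0 [OK], height=0
  node 48: h_left=-1, h_right=-1, diff=0 [OK], height=0
  node 45: h_left=0, h_right=0, diff=0 [OK], height=1
  node 36: h_left=1, h_right=1, diff=0 [OK], height=2
All nodes satisfy the balance condition.
Result: Balanced


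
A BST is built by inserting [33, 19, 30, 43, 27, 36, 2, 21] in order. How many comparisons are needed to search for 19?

Search path for 19: 33 -> 19
Found: True
Comparisons: 2


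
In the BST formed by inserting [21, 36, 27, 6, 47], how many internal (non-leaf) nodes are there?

Tree built from: [21, 36, 27, 6, 47]
Tree (level-order array): [21, 6, 36, None, None, 27, 47]
Rule: An internal node has at least one child.
Per-node child counts:
  node 21: 2 child(ren)
  node 6: 0 child(ren)
  node 36: 2 child(ren)
  node 27: 0 child(ren)
  node 47: 0 child(ren)
Matching nodes: [21, 36]
Count of internal (non-leaf) nodes: 2


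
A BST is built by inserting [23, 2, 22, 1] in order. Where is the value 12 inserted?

Starting tree (level order): [23, 2, None, 1, 22]
Insertion path: 23 -> 2 -> 22
Result: insert 12 as left child of 22
Final tree (level order): [23, 2, None, 1, 22, None, None, 12]


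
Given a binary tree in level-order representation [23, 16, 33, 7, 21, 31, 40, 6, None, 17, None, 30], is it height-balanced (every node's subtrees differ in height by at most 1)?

Tree (level-order array): [23, 16, 33, 7, 21, 31, 40, 6, None, 17, None, 30]
Definition: a tree is height-balanced if, at every node, |h(left) - h(right)| <= 1 (empty subtree has height -1).
Bottom-up per-node check:
  node 6: h_left=-1, h_right=-1, diff=0 [OK], height=0
  node 7: h_left=0, h_right=-1, diff=1 [OK], height=1
  node 17: h_left=-1, h_right=-1, diff=0 [OK], height=0
  node 21: h_left=0, h_right=-1, diff=1 [OK], height=1
  node 16: h_left=1, h_right=1, diff=0 [OK], height=2
  node 30: h_left=-1, h_right=-1, diff=0 [OK], height=0
  node 31: h_left=0, h_right=-1, diff=1 [OK], height=1
  node 40: h_left=-1, h_right=-1, diff=0 [OK], height=0
  node 33: h_left=1, h_right=0, diff=1 [OK], height=2
  node 23: h_left=2, h_right=2, diff=0 [OK], height=3
All nodes satisfy the balance condition.
Result: Balanced


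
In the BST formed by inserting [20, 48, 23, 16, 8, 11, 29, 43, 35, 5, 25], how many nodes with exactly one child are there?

Tree built from: [20, 48, 23, 16, 8, 11, 29, 43, 35, 5, 25]
Tree (level-order array): [20, 16, 48, 8, None, 23, None, 5, 11, None, 29, None, None, None, None, 25, 43, None, None, 35]
Rule: These are nodes with exactly 1 non-null child.
Per-node child counts:
  node 20: 2 child(ren)
  node 16: 1 child(ren)
  node 8: 2 child(ren)
  node 5: 0 child(ren)
  node 11: 0 child(ren)
  node 48: 1 child(ren)
  node 23: 1 child(ren)
  node 29: 2 child(ren)
  node 25: 0 child(ren)
  node 43: 1 child(ren)
  node 35: 0 child(ren)
Matching nodes: [16, 48, 23, 43]
Count of nodes with exactly one child: 4


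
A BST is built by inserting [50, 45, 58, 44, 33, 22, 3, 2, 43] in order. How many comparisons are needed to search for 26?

Search path for 26: 50 -> 45 -> 44 -> 33 -> 22
Found: False
Comparisons: 5


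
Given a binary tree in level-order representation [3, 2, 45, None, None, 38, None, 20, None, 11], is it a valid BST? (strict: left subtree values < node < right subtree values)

Level-order array: [3, 2, 45, None, None, 38, None, 20, None, 11]
Validate using subtree bounds (lo, hi): at each node, require lo < value < hi,
then recurse left with hi=value and right with lo=value.
Preorder trace (stopping at first violation):
  at node 3 with bounds (-inf, +inf): OK
  at node 2 with bounds (-inf, 3): OK
  at node 45 with bounds (3, +inf): OK
  at node 38 with bounds (3, 45): OK
  at node 20 with bounds (3, 38): OK
  at node 11 with bounds (3, 20): OK
No violation found at any node.
Result: Valid BST


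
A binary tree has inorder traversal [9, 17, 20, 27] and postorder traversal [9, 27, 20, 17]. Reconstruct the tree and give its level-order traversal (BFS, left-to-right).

Inorder:   [9, 17, 20, 27]
Postorder: [9, 27, 20, 17]
Algorithm: postorder visits root last, so walk postorder right-to-left;
each value is the root of the current inorder slice — split it at that
value, recurse on the right subtree first, then the left.
Recursive splits:
  root=17; inorder splits into left=[9], right=[20, 27]
  root=20; inorder splits into left=[], right=[27]
  root=27; inorder splits into left=[], right=[]
  root=9; inorder splits into left=[], right=[]
Reconstructed level-order: [17, 9, 20, 27]


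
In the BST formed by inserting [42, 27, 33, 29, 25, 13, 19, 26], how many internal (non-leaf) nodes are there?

Tree built from: [42, 27, 33, 29, 25, 13, 19, 26]
Tree (level-order array): [42, 27, None, 25, 33, 13, 26, 29, None, None, 19]
Rule: An internal node has at least one child.
Per-node child counts:
  node 42: 1 child(ren)
  node 27: 2 child(ren)
  node 25: 2 child(ren)
  node 13: 1 child(ren)
  node 19: 0 child(ren)
  node 26: 0 child(ren)
  node 33: 1 child(ren)
  node 29: 0 child(ren)
Matching nodes: [42, 27, 25, 13, 33]
Count of internal (non-leaf) nodes: 5


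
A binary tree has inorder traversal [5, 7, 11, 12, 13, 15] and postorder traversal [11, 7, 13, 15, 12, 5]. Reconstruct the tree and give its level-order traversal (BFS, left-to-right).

Inorder:   [5, 7, 11, 12, 13, 15]
Postorder: [11, 7, 13, 15, 12, 5]
Algorithm: postorder visits root last, so walk postorder right-to-left;
each value is the root of the current inorder slice — split it at that
value, recurse on the right subtree first, then the left.
Recursive splits:
  root=5; inorder splits into left=[], right=[7, 11, 12, 13, 15]
  root=12; inorder splits into left=[7, 11], right=[13, 15]
  root=15; inorder splits into left=[13], right=[]
  root=13; inorder splits into left=[], right=[]
  root=7; inorder splits into left=[], right=[11]
  root=11; inorder splits into left=[], right=[]
Reconstructed level-order: [5, 12, 7, 15, 11, 13]


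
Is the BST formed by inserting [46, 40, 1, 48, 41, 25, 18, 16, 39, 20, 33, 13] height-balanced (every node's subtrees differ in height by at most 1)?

Tree (level-order array): [46, 40, 48, 1, 41, None, None, None, 25, None, None, 18, 39, 16, 20, 33, None, 13]
Definition: a tree is height-balanced if, at every node, |h(left) - h(right)| <= 1 (empty subtree has height -1).
Bottom-up per-node check:
  node 13: h_left=-1, h_right=-1, diff=0 [OK], height=0
  node 16: h_left=0, h_right=-1, diff=1 [OK], height=1
  node 20: h_left=-1, h_right=-1, diff=0 [OK], height=0
  node 18: h_left=1, h_right=0, diff=1 [OK], height=2
  node 33: h_left=-1, h_right=-1, diff=0 [OK], height=0
  node 39: h_left=0, h_right=-1, diff=1 [OK], height=1
  node 25: h_left=2, h_right=1, diff=1 [OK], height=3
  node 1: h_left=-1, h_right=3, diff=4 [FAIL (|-1-3|=4 > 1)], height=4
  node 41: h_left=-1, h_right=-1, diff=0 [OK], height=0
  node 40: h_left=4, h_right=0, diff=4 [FAIL (|4-0|=4 > 1)], height=5
  node 48: h_left=-1, h_right=-1, diff=0 [OK], height=0
  node 46: h_left=5, h_right=0, diff=5 [FAIL (|5-0|=5 > 1)], height=6
Node 1 violates the condition: |-1 - 3| = 4 > 1.
Result: Not balanced


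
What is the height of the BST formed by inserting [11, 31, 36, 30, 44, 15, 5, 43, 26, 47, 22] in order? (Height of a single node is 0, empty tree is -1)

Insertion order: [11, 31, 36, 30, 44, 15, 5, 43, 26, 47, 22]
Tree (level-order array): [11, 5, 31, None, None, 30, 36, 15, None, None, 44, None, 26, 43, 47, 22]
Compute height bottom-up (empty subtree = -1):
  height(5) = 1 + max(-1, -1) = 0
  height(22) = 1 + max(-1, -1) = 0
  height(26) = 1 + max(0, -1) = 1
  height(15) = 1 + max(-1, 1) = 2
  height(30) = 1 + max(2, -1) = 3
  height(43) = 1 + max(-1, -1) = 0
  height(47) = 1 + max(-1, -1) = 0
  height(44) = 1 + max(0, 0) = 1
  height(36) = 1 + max(-1, 1) = 2
  height(31) = 1 + max(3, 2) = 4
  height(11) = 1 + max(0, 4) = 5
Height = 5


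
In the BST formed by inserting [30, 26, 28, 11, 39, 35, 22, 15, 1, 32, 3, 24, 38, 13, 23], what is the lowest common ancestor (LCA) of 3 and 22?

Tree insertion order: [30, 26, 28, 11, 39, 35, 22, 15, 1, 32, 3, 24, 38, 13, 23]
Tree (level-order array): [30, 26, 39, 11, 28, 35, None, 1, 22, None, None, 32, 38, None, 3, 15, 24, None, None, None, None, None, None, 13, None, 23]
In a BST, the LCA of p=3, q=22 is the first node v on the
root-to-leaf path with p <= v <= q (go left if both < v, right if both > v).
Walk from root:
  at 30: both 3 and 22 < 30, go left
  at 26: both 3 and 22 < 26, go left
  at 11: 3 <= 11 <= 22, this is the LCA
LCA = 11


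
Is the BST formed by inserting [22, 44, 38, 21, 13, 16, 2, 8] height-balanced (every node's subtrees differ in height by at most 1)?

Tree (level-order array): [22, 21, 44, 13, None, 38, None, 2, 16, None, None, None, 8]
Definition: a tree is height-balanced if, at every node, |h(left) - h(right)| <= 1 (empty subtree has height -1).
Bottom-up per-node check:
  node 8: h_left=-1, h_right=-1, diff=0 [OK], height=0
  node 2: h_left=-1, h_right=0, diff=1 [OK], height=1
  node 16: h_left=-1, h_right=-1, diff=0 [OK], height=0
  node 13: h_left=1, h_right=0, diff=1 [OK], height=2
  node 21: h_left=2, h_right=-1, diff=3 [FAIL (|2--1|=3 > 1)], height=3
  node 38: h_left=-1, h_right=-1, diff=0 [OK], height=0
  node 44: h_left=0, h_right=-1, diff=1 [OK], height=1
  node 22: h_left=3, h_right=1, diff=2 [FAIL (|3-1|=2 > 1)], height=4
Node 21 violates the condition: |2 - -1| = 3 > 1.
Result: Not balanced


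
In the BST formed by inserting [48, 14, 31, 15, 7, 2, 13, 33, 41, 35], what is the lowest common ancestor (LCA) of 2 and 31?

Tree insertion order: [48, 14, 31, 15, 7, 2, 13, 33, 41, 35]
Tree (level-order array): [48, 14, None, 7, 31, 2, 13, 15, 33, None, None, None, None, None, None, None, 41, 35]
In a BST, the LCA of p=2, q=31 is the first node v on the
root-to-leaf path with p <= v <= q (go left if both < v, right if both > v).
Walk from root:
  at 48: both 2 and 31 < 48, go left
  at 14: 2 <= 14 <= 31, this is the LCA
LCA = 14


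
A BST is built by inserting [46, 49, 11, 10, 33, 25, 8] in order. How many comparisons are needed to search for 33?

Search path for 33: 46 -> 11 -> 33
Found: True
Comparisons: 3


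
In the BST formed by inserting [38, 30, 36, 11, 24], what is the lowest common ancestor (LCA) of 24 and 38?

Tree insertion order: [38, 30, 36, 11, 24]
Tree (level-order array): [38, 30, None, 11, 36, None, 24]
In a BST, the LCA of p=24, q=38 is the first node v on the
root-to-leaf path with p <= v <= q (go left if both < v, right if both > v).
Walk from root:
  at 38: 24 <= 38 <= 38, this is the LCA
LCA = 38


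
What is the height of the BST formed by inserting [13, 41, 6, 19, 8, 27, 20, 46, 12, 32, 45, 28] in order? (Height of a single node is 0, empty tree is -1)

Insertion order: [13, 41, 6, 19, 8, 27, 20, 46, 12, 32, 45, 28]
Tree (level-order array): [13, 6, 41, None, 8, 19, 46, None, 12, None, 27, 45, None, None, None, 20, 32, None, None, None, None, 28]
Compute height bottom-up (empty subtree = -1):
  height(12) = 1 + max(-1, -1) = 0
  height(8) = 1 + max(-1, 0) = 1
  height(6) = 1 + max(-1, 1) = 2
  height(20) = 1 + max(-1, -1) = 0
  height(28) = 1 + max(-1, -1) = 0
  height(32) = 1 + max(0, -1) = 1
  height(27) = 1 + max(0, 1) = 2
  height(19) = 1 + max(-1, 2) = 3
  height(45) = 1 + max(-1, -1) = 0
  height(46) = 1 + max(0, -1) = 1
  height(41) = 1 + max(3, 1) = 4
  height(13) = 1 + max(2, 4) = 5
Height = 5
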